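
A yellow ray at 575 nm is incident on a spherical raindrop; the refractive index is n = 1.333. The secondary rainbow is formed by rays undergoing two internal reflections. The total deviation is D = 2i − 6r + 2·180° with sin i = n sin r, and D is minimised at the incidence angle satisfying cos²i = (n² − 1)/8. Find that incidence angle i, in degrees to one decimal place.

cos²i = (1.333² − 1)/8 = (1.77689 − 1)/8 = 0.09711.
cos i = 0.31163, so i = 71.843°.

71.8°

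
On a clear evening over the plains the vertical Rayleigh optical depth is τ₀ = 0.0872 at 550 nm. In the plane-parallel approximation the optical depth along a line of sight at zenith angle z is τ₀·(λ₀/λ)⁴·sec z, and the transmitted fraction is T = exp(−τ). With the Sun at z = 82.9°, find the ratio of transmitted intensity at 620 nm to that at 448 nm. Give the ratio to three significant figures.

3.21

Airmass: sec 82.9° = 8.0905.
τ(620 nm) = 0.0872 × (550/620)⁴ × 8.0905 = 0.0872 × 0.6193 × 8.0905 = 0.4369.
τ(448 nm) = 0.0872 × (550/448)⁴ × 8.0905 = 0.0872 × 2.2716 × 8.0905 = 1.6026.
T(620)/T(448) = exp(τ_B − τ_A) = exp(1.1657) = 3.2083.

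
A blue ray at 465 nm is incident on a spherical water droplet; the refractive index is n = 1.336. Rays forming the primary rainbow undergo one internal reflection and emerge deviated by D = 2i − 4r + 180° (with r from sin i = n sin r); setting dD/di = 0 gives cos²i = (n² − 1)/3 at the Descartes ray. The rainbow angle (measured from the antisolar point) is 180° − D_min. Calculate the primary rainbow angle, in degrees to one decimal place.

41.6°

cos²i = (1.78490 − 1)/3 = 0.26163; i = arccos(0.51150) = 59.236°.
sin r = sin 59.236°/1.336 = 0.64318; r = 40.029°.
D_min = 2·59.236° − 4·40.029° + 180° = 138.356°.
Rainbow angle = 180° − D_min = 41.644°.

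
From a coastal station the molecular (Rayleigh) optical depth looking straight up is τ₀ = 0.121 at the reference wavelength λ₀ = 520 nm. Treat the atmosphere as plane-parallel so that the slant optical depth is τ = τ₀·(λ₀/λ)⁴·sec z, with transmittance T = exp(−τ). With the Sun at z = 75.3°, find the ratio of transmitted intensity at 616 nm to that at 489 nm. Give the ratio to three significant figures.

1.44

Airmass: sec 75.3° = 3.9408.
τ(616 nm) = 0.121 × (520/616)⁴ × 3.9408 = 0.121 × 0.5078 × 3.9408 = 0.2421.
τ(489 nm) = 0.121 × (520/489)⁴ × 3.9408 = 0.121 × 1.2787 × 3.9408 = 0.6097.
T(616)/T(489) = exp(τ_B − τ_A) = exp(0.3676) = 1.4443.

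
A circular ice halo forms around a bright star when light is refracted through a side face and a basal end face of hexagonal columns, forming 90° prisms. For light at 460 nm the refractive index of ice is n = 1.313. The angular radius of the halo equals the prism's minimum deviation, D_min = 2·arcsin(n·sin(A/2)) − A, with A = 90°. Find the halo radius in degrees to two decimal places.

46.38°

n·sin(A/2) = 1.313 × sin 45° = 1.313 × 0.7071 = 0.9284.
D_min = 2·arcsin(0.9284) − 90° = 2 × 68.192° − 90° = 46.383°.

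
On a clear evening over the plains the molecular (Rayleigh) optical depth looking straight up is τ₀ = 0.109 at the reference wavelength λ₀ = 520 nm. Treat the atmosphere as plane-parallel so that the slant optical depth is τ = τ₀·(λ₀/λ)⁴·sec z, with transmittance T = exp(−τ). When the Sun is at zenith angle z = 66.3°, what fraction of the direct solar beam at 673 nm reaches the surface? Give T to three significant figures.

sec 66.3° = 2.4879.
τ = 0.109 × (520/673)⁴ × 2.4879 = 0.109 × 0.3564 × 2.4879 = 0.0967.
T = exp(−0.0967) = 0.9079.

0.908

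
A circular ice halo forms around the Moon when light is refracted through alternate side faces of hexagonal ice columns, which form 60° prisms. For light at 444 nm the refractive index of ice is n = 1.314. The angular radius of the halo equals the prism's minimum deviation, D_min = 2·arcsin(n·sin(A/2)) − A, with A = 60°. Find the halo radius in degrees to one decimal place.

22.1°

n·sin(A/2) = 1.314 × sin 30° = 1.314 × 0.5000 = 0.6570.
D_min = 2·arcsin(0.6570) − 60° = 2 × 41.071° − 60° = 22.143°.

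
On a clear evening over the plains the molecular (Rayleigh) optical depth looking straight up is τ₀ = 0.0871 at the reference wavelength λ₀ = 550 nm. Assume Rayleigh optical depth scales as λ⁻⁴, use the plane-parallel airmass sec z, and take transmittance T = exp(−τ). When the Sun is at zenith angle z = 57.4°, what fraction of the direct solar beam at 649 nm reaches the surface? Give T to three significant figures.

0.920

sec 57.4° = 1.8561.
τ = 0.0871 × (550/649)⁴ × 1.8561 = 0.0871 × 0.5158 × 1.8561 = 0.0834.
T = exp(−0.0834) = 0.9200.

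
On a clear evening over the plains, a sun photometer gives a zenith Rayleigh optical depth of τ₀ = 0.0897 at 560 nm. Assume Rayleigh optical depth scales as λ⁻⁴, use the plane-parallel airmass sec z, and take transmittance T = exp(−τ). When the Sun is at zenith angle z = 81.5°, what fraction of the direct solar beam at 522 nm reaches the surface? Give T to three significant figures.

0.448

sec 81.5° = 6.7655.
τ = 0.0897 × (560/522)⁴ × 6.7655 = 0.0897 × 1.3246 × 6.7655 = 0.8038.
T = exp(−0.8038) = 0.4476.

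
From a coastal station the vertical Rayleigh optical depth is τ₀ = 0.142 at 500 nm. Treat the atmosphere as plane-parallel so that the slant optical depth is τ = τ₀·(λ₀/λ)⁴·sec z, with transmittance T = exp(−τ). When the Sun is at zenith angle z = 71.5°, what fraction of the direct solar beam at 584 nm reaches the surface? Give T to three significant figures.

0.786

sec 71.5° = 3.1515.
τ = 0.142 × (500/584)⁴ × 3.1515 = 0.142 × 0.5373 × 3.1515 = 0.2405.
T = exp(−0.2405) = 0.7863.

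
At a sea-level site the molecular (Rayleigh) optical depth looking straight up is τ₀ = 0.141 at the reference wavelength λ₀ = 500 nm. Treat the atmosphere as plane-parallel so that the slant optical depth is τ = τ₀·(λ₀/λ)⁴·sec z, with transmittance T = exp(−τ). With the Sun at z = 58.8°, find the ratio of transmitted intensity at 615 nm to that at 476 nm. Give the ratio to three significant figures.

Airmass: sec 58.8° = 1.9304.
τ(615 nm) = 0.141 × (500/615)⁴ × 1.9304 = 0.141 × 0.4369 × 1.9304 = 0.1189.
τ(476 nm) = 0.141 × (500/476)⁴ × 1.9304 = 0.141 × 1.2175 × 1.9304 = 0.3314.
T(615)/T(476) = exp(τ_B − τ_A) = exp(0.2125) = 1.2367.

1.24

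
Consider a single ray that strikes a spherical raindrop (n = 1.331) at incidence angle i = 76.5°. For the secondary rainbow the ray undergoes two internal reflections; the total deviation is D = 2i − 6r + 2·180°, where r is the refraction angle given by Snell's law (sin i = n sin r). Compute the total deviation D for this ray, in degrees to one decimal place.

sin r = sin 76.5° / 1.331 = 0.9724/1.331 = 0.7306; r = 46.93°.
D = 2·76.5° − 6·46.93° + 2·180° = 153.00° − 281.60° + 360° = 231.40°.

231.4°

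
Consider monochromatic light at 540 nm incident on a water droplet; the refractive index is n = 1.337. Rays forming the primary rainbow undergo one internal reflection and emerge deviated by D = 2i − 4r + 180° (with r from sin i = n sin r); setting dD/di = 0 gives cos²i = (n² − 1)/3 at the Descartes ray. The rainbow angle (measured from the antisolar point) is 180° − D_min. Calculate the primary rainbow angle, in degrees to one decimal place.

41.5°

cos²i = (1.78757 − 1)/3 = 0.26252; i = arccos(0.51237) = 59.178°.
sin r = sin 59.178°/1.337 = 0.64231; r = 39.964°.
D_min = 2·59.178° − 4·39.964° + 180° = 138.500°.
Rainbow angle = 180° − D_min = 41.500°.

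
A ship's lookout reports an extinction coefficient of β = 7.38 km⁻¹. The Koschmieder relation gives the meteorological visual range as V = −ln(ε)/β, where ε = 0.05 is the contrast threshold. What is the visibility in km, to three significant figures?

V = −ln(0.05) / 7.38 = 2.996 / 7.38 = 0.4059 km.

0.406 km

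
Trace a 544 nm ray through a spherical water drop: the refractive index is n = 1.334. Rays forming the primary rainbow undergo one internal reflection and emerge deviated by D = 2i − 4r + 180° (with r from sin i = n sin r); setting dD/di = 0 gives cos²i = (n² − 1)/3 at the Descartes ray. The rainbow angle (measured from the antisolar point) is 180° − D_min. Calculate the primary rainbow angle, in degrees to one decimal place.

41.9°

cos²i = (1.77956 − 1)/3 = 0.25985; i = arccos(0.50976) = 59.352°.
sin r = sin 59.352°/1.334 = 0.64492; r = 40.159°.
D_min = 2·59.352° − 4·40.159° + 180° = 138.067°.
Rainbow angle = 180° − D_min = 41.933°.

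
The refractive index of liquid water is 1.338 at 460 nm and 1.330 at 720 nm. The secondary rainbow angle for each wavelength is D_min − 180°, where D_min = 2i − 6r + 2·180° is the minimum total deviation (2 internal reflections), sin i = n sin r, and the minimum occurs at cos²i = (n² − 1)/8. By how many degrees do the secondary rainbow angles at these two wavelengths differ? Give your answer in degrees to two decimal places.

At 460 nm (n = 1.338): cos²i = 0.09878 → i = 71.682°, r = 45.195°, D_min = 232.193°, rainbow angle = 52.193°.
At 720 nm (n = 1.330): cos²i = 0.09611 → i = 71.940°, r = 45.630°, D_min = 230.101°, rainbow angle = 50.101°.
Angular width = |52.193° − 50.101°| = 2.092°.

2.09°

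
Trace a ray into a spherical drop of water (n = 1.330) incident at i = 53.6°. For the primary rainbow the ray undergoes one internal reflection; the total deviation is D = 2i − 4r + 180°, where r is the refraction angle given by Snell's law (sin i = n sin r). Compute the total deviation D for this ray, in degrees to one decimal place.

sin r = sin 53.6° / 1.330 = 0.8049/1.330 = 0.6052; r = 37.24°.
D = 2·53.6° − 4·37.24° + 180° = 107.20° − 148.97° + 180° = 138.23°.

138.2°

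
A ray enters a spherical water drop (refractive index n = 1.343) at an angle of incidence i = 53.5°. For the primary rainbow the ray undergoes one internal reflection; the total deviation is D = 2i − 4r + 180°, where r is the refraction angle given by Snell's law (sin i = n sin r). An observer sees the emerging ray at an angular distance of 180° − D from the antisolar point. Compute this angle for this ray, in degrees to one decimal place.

sin r = sin 53.5° / 1.343 = 0.8039/1.343 = 0.5986; r = 36.77°.
D = 2·53.5° − 4·36.77° + 180° = 107.00° − 147.07° + 180° = 139.93°.
Angle from antisolar point = 180° − D = 40.07°.

40.1°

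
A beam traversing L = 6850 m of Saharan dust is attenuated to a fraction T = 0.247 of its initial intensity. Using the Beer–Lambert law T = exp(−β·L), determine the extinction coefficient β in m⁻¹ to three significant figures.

0.000204 m⁻¹

Beer–Lambert: T = exp(−βL) ⇒ β = −ln(T)/L = −ln(0.247)/6850 = 1.3984/6850 = 0.0002041 m⁻¹.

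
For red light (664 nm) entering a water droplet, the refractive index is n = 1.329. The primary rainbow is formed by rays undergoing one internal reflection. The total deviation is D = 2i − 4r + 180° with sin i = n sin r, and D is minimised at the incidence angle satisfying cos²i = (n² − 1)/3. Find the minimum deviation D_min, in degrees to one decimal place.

137.3°

cos²i = (1.76624 − 1)/3 = 0.25541; i = arccos(0.50538) = 59.643°.
sin r = sin 59.643°/1.329 = 0.64928; r = 40.487°.
D_min = 2·59.643° − 4·40.487° + 180° = 137.337°.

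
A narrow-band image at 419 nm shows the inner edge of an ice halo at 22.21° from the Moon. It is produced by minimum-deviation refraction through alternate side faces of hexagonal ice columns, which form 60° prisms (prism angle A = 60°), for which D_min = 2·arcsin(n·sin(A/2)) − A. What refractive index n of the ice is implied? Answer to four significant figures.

Rearranging: n = sin((D_min + A)/2) / sin(A/2).
(D_min + A)/2 = (22.21° + 60°)/2 = 41.105°.
n = sin 41.105° / sin 30° = 0.6574 / 0.5000 = 1.3149.

1.315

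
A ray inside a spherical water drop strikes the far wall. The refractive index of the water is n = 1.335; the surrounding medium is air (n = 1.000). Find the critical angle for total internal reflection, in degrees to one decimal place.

48.5°

sin θ_c = n_air / n = 1.000 / 1.335 = 0.7491.
θ_c = arcsin(0.7491) = 48.51°.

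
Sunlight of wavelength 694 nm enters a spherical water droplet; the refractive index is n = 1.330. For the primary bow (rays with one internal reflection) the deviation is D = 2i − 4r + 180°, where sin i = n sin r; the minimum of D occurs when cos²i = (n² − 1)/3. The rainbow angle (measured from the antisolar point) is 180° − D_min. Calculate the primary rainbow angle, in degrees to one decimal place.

cos²i = (1.76890 − 1)/3 = 0.25630; i = arccos(0.50626) = 59.585°.
sin r = sin 59.585°/1.330 = 0.64841; r = 40.422°.
D_min = 2·59.585° − 4·40.422° + 180° = 137.484°.
Rainbow angle = 180° − D_min = 42.516°.

42.5°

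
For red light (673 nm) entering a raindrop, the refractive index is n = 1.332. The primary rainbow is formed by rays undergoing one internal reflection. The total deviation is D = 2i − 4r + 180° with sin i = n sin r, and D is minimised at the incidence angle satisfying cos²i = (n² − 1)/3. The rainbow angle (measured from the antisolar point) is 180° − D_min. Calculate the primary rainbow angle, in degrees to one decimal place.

cos²i = (1.77422 − 1)/3 = 0.25807; i = arccos(0.50801) = 59.469°.
sin r = sin 59.469°/1.332 = 0.64666; r = 40.290°.
D_min = 2·59.469° − 4·40.290° + 180° = 137.776°.
Rainbow angle = 180° − D_min = 42.224°.

42.2°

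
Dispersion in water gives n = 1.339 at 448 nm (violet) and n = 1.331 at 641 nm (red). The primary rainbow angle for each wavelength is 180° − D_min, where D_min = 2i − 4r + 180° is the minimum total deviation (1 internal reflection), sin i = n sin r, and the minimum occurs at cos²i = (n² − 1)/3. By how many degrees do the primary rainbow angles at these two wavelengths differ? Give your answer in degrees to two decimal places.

At 448 nm (n = 1.339): cos²i = 0.26431 → i = 59.062°, r = 39.834°, D_min = 138.786°, rainbow angle = 41.214°.
At 641 nm (n = 1.331): cos²i = 0.25719 → i = 59.527°, r = 40.356°, D_min = 137.630°, rainbow angle = 42.370°.
Angular width = |41.214° − 42.370°| = 1.156°.

1.16°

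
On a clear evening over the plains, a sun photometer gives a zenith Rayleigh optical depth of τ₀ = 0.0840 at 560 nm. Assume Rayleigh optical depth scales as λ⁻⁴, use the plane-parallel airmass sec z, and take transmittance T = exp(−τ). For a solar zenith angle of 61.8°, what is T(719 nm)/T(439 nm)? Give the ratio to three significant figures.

1.50

Airmass: sec 61.8° = 2.1162.
τ(719 nm) = 0.0840 × (560/719)⁴ × 2.1162 = 0.0840 × 0.3680 × 2.1162 = 0.0654.
τ(439 nm) = 0.0840 × (560/439)⁴ × 2.1162 = 0.0840 × 2.6479 × 2.1162 = 0.4707.
T(719)/T(439) = exp(τ_B − τ_A) = exp(0.4053) = 1.4997.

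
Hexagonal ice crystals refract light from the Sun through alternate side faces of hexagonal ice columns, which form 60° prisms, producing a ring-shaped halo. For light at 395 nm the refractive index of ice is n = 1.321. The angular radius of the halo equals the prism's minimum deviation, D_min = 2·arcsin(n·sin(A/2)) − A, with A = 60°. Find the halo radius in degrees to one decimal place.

n·sin(A/2) = 1.321 × sin 30° = 1.321 × 0.5000 = 0.6605.
D_min = 2·arcsin(0.6605) − 60° = 2 × 41.338° − 60° = 22.676°.

22.7°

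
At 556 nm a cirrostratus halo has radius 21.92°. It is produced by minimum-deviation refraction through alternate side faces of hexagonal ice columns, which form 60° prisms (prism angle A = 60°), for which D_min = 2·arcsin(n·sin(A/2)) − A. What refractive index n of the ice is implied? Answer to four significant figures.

1.311

Rearranging: n = sin((D_min + A)/2) / sin(A/2).
(D_min + A)/2 = (21.92° + 60°)/2 = 40.960°.
n = sin 40.960° / sin 30° = 0.6555 / 0.5000 = 1.3111.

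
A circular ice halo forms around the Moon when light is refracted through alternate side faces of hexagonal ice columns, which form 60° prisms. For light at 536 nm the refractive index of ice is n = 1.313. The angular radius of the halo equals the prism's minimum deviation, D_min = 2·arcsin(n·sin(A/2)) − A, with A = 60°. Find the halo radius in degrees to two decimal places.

22.07°

n·sin(A/2) = 1.313 × sin 30° = 1.313 × 0.5000 = 0.6565.
D_min = 2·arcsin(0.6565) − 60° = 2 × 41.033° − 60° = 22.067°.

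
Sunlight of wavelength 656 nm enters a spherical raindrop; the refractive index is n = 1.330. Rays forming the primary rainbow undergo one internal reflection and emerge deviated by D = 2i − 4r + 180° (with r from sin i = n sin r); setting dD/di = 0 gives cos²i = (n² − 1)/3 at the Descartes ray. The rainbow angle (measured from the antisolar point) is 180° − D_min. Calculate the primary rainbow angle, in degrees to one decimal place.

cos²i = (1.76890 − 1)/3 = 0.25630; i = arccos(0.50626) = 59.585°.
sin r = sin 59.585°/1.330 = 0.64841; r = 40.422°.
D_min = 2·59.585° − 4·40.422° + 180° = 137.484°.
Rainbow angle = 180° − D_min = 42.516°.

42.5°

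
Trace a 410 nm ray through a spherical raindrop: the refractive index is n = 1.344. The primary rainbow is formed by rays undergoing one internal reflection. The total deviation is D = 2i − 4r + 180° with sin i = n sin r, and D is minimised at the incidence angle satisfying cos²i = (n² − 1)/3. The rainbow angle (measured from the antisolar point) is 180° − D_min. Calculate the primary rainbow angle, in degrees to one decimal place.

40.5°

cos²i = (1.80634 − 1)/3 = 0.26878; i = arccos(0.51844) = 58.772°.
sin r = sin 58.772°/1.344 = 0.63625; r = 39.512°.
D_min = 2·58.772° − 4·39.512° + 180° = 139.495°.
Rainbow angle = 180° − D_min = 40.505°.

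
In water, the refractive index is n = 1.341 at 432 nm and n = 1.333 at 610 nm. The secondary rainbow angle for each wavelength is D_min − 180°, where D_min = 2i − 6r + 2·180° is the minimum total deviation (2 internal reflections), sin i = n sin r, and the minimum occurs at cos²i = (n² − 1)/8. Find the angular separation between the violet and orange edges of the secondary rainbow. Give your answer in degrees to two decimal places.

2.08°

At 432 nm (n = 1.341): cos²i = 0.09979 → i = 71.586°, r = 45.034°, D_min = 232.966°, rainbow angle = 52.966°.
At 610 nm (n = 1.333): cos²i = 0.09711 → i = 71.843°, r = 45.466°, D_min = 230.891°, rainbow angle = 50.891°.
Angular width = |52.966° − 50.891°| = 2.075°.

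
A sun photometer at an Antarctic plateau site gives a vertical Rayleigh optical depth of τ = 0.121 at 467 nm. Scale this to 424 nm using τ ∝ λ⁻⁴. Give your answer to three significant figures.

τ(424 nm) = τ(467 nm) × (467/424)⁴ = 0.121 × (1.1014)⁴ = 0.121 × 1.4716 = 0.1781.

0.178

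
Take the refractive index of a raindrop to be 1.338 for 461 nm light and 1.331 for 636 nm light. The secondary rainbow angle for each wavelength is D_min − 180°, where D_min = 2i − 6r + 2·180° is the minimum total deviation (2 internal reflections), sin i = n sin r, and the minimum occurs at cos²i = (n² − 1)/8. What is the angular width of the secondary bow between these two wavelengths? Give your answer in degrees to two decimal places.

At 461 nm (n = 1.338): cos²i = 0.09878 → i = 71.682°, r = 45.195°, D_min = 232.193°, rainbow angle = 52.193°.
At 636 nm (n = 1.331): cos²i = 0.09645 → i = 71.907°, r = 45.575°, D_min = 230.365°, rainbow angle = 50.365°.
Angular width = |52.193° − 50.365°| = 1.828°.

1.83°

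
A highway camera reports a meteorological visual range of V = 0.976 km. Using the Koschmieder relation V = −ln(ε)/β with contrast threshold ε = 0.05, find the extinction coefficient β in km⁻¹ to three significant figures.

3.07 km⁻¹

β = −ln(0.05) / V = 2.996 / 0.976 = 3.0694 km⁻¹.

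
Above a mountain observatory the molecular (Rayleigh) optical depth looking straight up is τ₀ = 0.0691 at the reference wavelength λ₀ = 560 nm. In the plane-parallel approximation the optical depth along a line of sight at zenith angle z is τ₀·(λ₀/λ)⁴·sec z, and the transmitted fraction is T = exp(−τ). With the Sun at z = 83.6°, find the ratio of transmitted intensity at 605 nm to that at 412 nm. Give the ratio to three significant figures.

5.26

Airmass: sec 83.6° = 8.9711.
τ(605 nm) = 0.0691 × (560/605)⁴ × 8.9711 = 0.0691 × 0.7341 × 8.9711 = 0.4550.
τ(412 nm) = 0.0691 × (560/412)⁴ × 8.9711 = 0.0691 × 3.4132 × 8.9711 = 2.1159.
T(605)/T(412) = exp(τ_B − τ_A) = exp(1.6608) = 5.2636.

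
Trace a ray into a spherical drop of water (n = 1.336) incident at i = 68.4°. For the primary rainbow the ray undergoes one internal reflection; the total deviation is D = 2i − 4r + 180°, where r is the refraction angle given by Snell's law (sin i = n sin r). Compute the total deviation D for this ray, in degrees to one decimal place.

sin r = sin 68.4° / 1.336 = 0.9298/1.336 = 0.6959; r = 44.10°.
D = 2·68.4° − 4·44.10° + 180° = 136.80° − 176.41° + 180° = 140.39°.

140.4°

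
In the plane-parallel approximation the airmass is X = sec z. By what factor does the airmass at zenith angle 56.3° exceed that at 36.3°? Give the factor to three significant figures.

1.45

X(56.3°)/X(36.3°) = sec 56.3° / sec 36.3° = cos 36.3° / cos 56.3° = 0.8059/0.5548 = 1.4525.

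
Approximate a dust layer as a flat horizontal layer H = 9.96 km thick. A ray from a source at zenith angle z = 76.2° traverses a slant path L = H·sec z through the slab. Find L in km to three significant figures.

sec z = 1/cos 76.2° = 4.1923.
L = 9.96 × 4.1923 = 41.755 km.

41.8 km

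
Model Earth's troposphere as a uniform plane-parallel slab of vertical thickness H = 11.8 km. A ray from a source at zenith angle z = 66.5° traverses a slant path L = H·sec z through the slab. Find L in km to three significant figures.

sec z = 1/cos 66.5° = 2.5078.
L = 11.8 × 2.5078 = 29.593 km.

29.6 km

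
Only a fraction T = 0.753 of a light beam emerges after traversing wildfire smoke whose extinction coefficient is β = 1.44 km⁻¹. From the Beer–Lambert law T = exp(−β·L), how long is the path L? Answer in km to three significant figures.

Beer–Lambert: T = exp(−βL) ⇒ L = −ln(T)/β = −ln(0.753)/1.44 = 0.2837/1.44 = 0.197 km.

0.197 km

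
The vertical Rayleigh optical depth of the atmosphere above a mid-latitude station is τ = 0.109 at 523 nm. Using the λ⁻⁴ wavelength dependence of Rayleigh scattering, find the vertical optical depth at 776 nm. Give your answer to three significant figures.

τ(776 nm) = τ(523 nm) × (523/776)⁴ = 0.109 × (0.6740)⁴ = 0.109 × 0.2063 = 0.0225.

0.0225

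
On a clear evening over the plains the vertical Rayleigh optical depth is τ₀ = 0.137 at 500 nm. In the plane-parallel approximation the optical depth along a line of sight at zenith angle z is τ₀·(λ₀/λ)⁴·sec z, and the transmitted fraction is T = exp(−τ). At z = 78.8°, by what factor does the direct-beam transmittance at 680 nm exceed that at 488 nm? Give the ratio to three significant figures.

Airmass: sec 78.8° = 5.1484.
τ(680 nm) = 0.137 × (500/680)⁴ × 5.1484 = 0.137 × 0.2923 × 5.1484 = 0.2062.
τ(488 nm) = 0.137 × (500/488)⁴ × 5.1484 = 0.137 × 1.1020 × 5.1484 = 0.7773.
T(680)/T(488) = exp(τ_B − τ_A) = exp(0.5711) = 1.7703.

1.77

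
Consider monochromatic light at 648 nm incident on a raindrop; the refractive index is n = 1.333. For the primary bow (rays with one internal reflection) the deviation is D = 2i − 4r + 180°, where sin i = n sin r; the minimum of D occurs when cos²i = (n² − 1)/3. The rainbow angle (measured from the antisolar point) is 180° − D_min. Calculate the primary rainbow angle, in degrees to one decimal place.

42.1°

cos²i = (1.77689 − 1)/3 = 0.25896; i = arccos(0.50888) = 59.410°.
sin r = sin 59.410°/1.333 = 0.64579; r = 40.225°.
D_min = 2·59.410° − 4·40.225° + 180° = 137.922°.
Rainbow angle = 180° − D_min = 42.078°.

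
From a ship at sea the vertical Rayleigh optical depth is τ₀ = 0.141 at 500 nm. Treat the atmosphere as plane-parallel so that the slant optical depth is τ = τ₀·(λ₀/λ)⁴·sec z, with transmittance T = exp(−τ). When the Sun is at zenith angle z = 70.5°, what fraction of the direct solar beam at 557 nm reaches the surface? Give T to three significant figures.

sec 70.5° = 2.9957.
τ = 0.141 × (500/557)⁴ × 2.9957 = 0.141 × 0.6493 × 2.9957 = 0.2743.
T = exp(−0.2743) = 0.7601.

0.760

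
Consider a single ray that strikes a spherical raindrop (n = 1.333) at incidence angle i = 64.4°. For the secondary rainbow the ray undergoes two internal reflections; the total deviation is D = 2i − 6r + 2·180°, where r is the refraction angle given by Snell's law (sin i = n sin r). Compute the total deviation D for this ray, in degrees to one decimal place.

233.4°

sin r = sin 64.4° / 1.333 = 0.9018/1.333 = 0.6765; r = 42.57°.
D = 2·64.4° − 6·42.57° + 2·180° = 128.80° − 255.44° + 360° = 233.36°.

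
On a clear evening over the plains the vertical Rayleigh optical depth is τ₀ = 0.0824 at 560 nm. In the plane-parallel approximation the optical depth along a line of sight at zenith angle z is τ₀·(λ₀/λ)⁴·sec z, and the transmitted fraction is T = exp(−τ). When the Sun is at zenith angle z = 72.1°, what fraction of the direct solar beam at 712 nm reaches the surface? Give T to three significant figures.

0.902

sec 72.1° = 3.2535.
τ = 0.0824 × (560/712)⁴ × 3.2535 = 0.0824 × 0.3827 × 3.2535 = 0.1026.
T = exp(−0.1026) = 0.9025.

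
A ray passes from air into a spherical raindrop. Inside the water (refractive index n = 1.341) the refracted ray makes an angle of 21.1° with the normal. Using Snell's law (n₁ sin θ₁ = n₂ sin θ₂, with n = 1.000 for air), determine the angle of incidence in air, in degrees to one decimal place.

28.9°

Snell: sin θ_i = n · sin θ_r = 1.341 × sin 21.1° = 1.341 × 0.3600 = 0.4828.
θ_i = arcsin(0.4828) = 28.87°.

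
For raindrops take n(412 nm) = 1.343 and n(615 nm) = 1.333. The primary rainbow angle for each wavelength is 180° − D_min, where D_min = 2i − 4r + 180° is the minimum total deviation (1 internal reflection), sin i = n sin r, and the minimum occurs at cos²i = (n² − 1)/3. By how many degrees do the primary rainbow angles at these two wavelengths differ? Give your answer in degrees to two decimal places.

1.43°

At 412 nm (n = 1.343): cos²i = 0.26788 → i = 58.830°, r = 39.577°, D_min = 139.354°, rainbow angle = 40.646°.
At 615 nm (n = 1.333): cos²i = 0.25896 → i = 59.410°, r = 40.225°, D_min = 137.922°, rainbow angle = 42.078°.
Angular width = |40.646° − 42.078°| = 1.432°.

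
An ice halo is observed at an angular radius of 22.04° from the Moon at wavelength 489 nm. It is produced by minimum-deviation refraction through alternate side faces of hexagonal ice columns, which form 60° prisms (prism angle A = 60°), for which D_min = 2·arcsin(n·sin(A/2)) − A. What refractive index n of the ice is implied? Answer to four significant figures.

Rearranging: n = sin((D_min + A)/2) / sin(A/2).
(D_min + A)/2 = (22.04° + 60°)/2 = 41.020°.
n = sin 41.020° / sin 30° = 0.6563 / 0.5000 = 1.3126.

1.313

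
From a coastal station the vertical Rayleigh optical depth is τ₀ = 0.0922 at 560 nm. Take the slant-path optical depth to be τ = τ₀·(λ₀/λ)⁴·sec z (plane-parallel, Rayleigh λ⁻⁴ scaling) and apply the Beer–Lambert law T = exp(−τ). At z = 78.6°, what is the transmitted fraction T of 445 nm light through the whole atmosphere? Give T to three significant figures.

0.310

sec 78.6° = 5.0593.
τ = 0.0922 × (560/445)⁴ × 5.0593 = 0.0922 × 2.5079 × 5.0593 = 1.1698.
T = exp(−1.1698) = 0.3104.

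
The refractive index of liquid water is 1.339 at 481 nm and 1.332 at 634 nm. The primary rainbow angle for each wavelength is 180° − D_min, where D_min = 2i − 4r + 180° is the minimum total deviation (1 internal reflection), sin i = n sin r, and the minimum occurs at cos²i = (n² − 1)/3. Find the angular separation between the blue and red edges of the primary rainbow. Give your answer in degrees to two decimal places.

1.01°

At 481 nm (n = 1.339): cos²i = 0.26431 → i = 59.062°, r = 39.834°, D_min = 138.786°, rainbow angle = 41.214°.
At 634 nm (n = 1.332): cos²i = 0.25807 → i = 59.469°, r = 40.290°, D_min = 137.776°, rainbow angle = 42.224°.
Angular width = |41.214° − 42.224°| = 1.010°.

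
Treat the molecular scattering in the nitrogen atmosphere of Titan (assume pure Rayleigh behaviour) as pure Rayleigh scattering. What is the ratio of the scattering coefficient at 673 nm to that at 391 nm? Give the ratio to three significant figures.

Rayleigh scattering ∝ λ⁻⁴, so the ratio of coefficients is the inverse fourth power of the wavelength ratio.
σ(673)/σ(391) = (391/673)⁴ = (0.5810)⁴ = 0.1139.

0.114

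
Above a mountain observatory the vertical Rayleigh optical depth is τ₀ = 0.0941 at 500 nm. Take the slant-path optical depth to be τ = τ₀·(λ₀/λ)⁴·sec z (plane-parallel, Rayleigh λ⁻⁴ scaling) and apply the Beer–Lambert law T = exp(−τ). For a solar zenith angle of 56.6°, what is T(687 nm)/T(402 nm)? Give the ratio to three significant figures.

1.43

Airmass: sec 56.6° = 1.8166.
τ(687 nm) = 0.0941 × (500/687)⁴ × 1.8166 = 0.0941 × 0.2806 × 1.8166 = 0.0480.
τ(402 nm) = 0.0941 × (500/402)⁴ × 1.8166 = 0.0941 × 2.3932 × 1.8166 = 0.4091.
T(687)/T(402) = exp(τ_B − τ_A) = exp(0.3611) = 1.4350.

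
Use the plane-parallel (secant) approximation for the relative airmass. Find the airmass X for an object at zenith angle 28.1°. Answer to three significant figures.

1.13

X = sec z = 1/cos 28.1° = 1/0.8821 = 1.1336.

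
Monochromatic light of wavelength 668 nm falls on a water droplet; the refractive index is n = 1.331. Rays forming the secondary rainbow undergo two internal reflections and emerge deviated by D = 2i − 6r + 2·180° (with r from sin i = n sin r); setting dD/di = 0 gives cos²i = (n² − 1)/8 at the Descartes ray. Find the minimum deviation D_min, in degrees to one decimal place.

cos²i = (1.77156 − 1)/8 = 0.09645; i = arccos(0.31056) = 71.907°.
sin r = sin 71.907°/1.331 = 0.71417; r = 45.575°.
D_min = 2·71.907° − 6·45.575° + 360° = 230.365°.

230.4°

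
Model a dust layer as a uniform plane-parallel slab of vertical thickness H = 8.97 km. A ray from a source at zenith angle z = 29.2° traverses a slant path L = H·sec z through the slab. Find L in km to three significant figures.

sec z = 1/cos 29.2° = 1.1456.
L = 8.97 × 1.1456 = 10.276 km.

10.3 km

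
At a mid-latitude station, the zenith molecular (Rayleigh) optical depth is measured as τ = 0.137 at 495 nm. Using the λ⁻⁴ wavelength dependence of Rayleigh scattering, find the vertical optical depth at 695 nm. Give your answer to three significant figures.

τ(695 nm) = τ(495 nm) × (495/695)⁴ = 0.137 × (0.7122)⁴ = 0.137 × 0.2573 = 0.0353.

0.0353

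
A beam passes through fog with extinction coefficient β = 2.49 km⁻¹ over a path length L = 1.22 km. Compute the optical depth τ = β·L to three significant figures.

3.04

τ = β·L = 2.49 × 1.22 = 3.0378.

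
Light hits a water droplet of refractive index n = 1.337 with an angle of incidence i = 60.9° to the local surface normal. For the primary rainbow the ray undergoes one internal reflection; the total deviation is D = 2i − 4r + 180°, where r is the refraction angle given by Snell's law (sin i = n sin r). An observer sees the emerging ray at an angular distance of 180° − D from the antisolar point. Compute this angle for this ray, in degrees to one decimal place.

41.4°

sin r = sin 60.9° / 1.337 = 0.8738/1.337 = 0.6535; r = 40.81°.
D = 2·60.9° − 4·40.81° + 180° = 121.80° − 163.23° + 180° = 138.57°.
Angle from antisolar point = 180° − D = 41.43°.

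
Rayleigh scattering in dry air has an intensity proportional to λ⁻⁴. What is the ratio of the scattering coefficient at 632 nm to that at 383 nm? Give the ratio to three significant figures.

Rayleigh scattering ∝ λ⁻⁴, so the ratio of coefficients is the inverse fourth power of the wavelength ratio.
σ(632)/σ(383) = (383/632)⁴ = (0.6060)⁴ = 0.1349.

0.135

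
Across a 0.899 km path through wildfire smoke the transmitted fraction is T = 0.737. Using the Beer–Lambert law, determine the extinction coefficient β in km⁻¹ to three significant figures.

Beer–Lambert: T = exp(−βL) ⇒ β = −ln(T)/L = −ln(0.737)/0.899 = 0.3052/0.899 = 0.3395 km⁻¹.

0.339 km⁻¹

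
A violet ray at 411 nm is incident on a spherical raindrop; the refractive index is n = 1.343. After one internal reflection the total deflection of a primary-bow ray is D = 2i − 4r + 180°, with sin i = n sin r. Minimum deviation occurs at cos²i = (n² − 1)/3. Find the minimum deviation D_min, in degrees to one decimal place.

139.4°

cos²i = (1.80365 − 1)/3 = 0.26788; i = arccos(0.51757) = 58.830°.
sin r = sin 58.830°/1.343 = 0.63711; r = 39.577°.
D_min = 2·58.830° − 4·39.577° + 180° = 139.354°.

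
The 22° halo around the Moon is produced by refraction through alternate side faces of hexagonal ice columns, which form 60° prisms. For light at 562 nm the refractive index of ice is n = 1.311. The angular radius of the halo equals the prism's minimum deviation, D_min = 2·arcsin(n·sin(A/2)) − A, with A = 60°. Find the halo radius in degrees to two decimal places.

n·sin(A/2) = 1.311 × sin 30° = 1.311 × 0.5000 = 0.6555.
D_min = 2·arcsin(0.6555) − 60° = 2 × 40.958° − 60° = 21.915°.

21.92°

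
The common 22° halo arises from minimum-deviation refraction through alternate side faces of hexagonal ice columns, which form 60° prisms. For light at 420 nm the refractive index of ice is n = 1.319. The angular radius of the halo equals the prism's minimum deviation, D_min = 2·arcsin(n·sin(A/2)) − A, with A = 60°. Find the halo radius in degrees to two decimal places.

22.52°

n·sin(A/2) = 1.319 × sin 30° = 1.319 × 0.5000 = 0.6595.
D_min = 2·arcsin(0.6595) − 60° = 2 × 41.262° − 60° = 22.524°.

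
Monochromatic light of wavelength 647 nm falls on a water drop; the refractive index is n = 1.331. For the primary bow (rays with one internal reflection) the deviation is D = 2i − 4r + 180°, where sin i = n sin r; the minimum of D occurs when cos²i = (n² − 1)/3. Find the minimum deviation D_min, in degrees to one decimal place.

cos²i = (1.77156 − 1)/3 = 0.25719; i = arccos(0.50714) = 59.527°.
sin r = sin 59.527°/1.331 = 0.64753; r = 40.356°.
D_min = 2·59.527° − 4·40.356° + 180° = 137.630°.

137.6°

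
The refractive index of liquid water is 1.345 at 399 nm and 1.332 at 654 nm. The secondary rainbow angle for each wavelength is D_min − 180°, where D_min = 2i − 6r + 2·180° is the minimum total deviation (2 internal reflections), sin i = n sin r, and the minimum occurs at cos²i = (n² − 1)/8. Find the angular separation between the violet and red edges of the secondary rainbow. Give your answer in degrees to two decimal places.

At 399 nm (n = 1.345): cos²i = 0.10113 → i = 71.458°, r = 44.821°, D_min = 233.987°, rainbow angle = 53.987°.
At 654 nm (n = 1.332): cos²i = 0.09678 → i = 71.875°, r = 45.520°, D_min = 230.628°, rainbow angle = 50.628°.
Angular width = |53.987° − 50.628°| = 3.359°.

3.36°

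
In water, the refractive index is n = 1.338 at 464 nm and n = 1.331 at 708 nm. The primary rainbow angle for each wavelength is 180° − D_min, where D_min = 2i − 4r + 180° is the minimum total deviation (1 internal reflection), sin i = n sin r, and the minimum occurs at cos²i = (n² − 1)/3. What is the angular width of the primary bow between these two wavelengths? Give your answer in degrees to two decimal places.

1.01°

At 464 nm (n = 1.338): cos²i = 0.26341 → i = 59.120°, r = 39.899°, D_min = 138.643°, rainbow angle = 41.357°.
At 708 nm (n = 1.331): cos²i = 0.25719 → i = 59.527°, r = 40.356°, D_min = 137.630°, rainbow angle = 42.370°.
Angular width = |41.357° − 42.370°| = 1.013°.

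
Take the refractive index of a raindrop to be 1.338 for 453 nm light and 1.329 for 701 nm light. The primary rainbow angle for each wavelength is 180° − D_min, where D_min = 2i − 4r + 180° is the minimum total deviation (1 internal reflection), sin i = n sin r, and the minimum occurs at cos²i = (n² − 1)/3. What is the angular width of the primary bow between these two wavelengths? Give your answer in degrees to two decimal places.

At 453 nm (n = 1.338): cos²i = 0.26341 → i = 59.120°, r = 39.899°, D_min = 138.643°, rainbow angle = 41.357°.
At 701 nm (n = 1.329): cos²i = 0.25541 → i = 59.643°, r = 40.487°, D_min = 137.337°, rainbow angle = 42.663°.
Angular width = |41.357° − 42.663°| = 1.307°.

1.31°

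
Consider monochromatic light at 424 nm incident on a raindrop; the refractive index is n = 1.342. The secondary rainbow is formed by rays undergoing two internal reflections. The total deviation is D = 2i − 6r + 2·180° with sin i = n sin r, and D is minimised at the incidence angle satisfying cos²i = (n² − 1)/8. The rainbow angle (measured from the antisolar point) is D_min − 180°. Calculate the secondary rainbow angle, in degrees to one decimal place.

53.2°

cos²i = (1.80096 − 1)/8 = 0.10012; i = arccos(0.31642) = 71.554°.
sin r = sin 71.554°/1.342 = 0.70687; r = 44.981°.
D_min = 2·71.554° − 6·44.981° + 360° = 233.222°.
Rainbow angle = D_min − 180° = 53.222°.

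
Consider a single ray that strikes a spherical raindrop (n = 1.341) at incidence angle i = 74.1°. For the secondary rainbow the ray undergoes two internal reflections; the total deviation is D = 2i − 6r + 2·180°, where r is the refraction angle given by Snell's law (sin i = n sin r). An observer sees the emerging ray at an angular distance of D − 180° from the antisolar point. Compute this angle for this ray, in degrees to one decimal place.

53.3°

sin r = sin 74.1° / 1.341 = 0.9617/1.341 = 0.7172; r = 45.82°.
D = 2·74.1° − 6·45.82° + 2·180° = 148.20° − 274.93° + 360° = 233.27°.
Angle from antisolar point = D − 180° = 53.27°.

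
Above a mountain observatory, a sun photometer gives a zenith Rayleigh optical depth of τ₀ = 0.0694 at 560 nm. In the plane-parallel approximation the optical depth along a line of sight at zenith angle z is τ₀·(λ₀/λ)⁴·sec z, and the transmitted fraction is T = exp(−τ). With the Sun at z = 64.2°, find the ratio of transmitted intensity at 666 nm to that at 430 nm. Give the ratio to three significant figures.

1.46

Airmass: sec 64.2° = 2.2976.
τ(666 nm) = 0.0694 × (560/666)⁴ × 2.2976 = 0.0694 × 0.4999 × 2.2976 = 0.0797.
τ(430 nm) = 0.0694 × (560/430)⁴ × 2.2976 = 0.0694 × 2.8766 × 2.2976 = 0.4587.
T(666)/T(430) = exp(τ_B − τ_A) = exp(0.3790) = 1.4608.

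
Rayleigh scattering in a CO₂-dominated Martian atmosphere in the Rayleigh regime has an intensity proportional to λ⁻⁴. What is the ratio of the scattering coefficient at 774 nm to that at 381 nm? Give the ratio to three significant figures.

0.0587

Rayleigh scattering ∝ λ⁻⁴, so the ratio of coefficients is the inverse fourth power of the wavelength ratio.
σ(774)/σ(381) = (381/774)⁴ = (0.4922)⁴ = 0.05871.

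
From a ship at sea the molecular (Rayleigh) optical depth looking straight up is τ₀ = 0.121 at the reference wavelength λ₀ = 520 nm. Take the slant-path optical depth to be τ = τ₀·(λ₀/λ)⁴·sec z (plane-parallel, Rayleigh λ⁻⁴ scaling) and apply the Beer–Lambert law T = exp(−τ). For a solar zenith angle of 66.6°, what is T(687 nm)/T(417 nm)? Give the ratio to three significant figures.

Airmass: sec 66.6° = 2.5180.
τ(687 nm) = 0.121 × (520/687)⁴ × 2.5180 = 0.121 × 0.3282 × 2.5180 = 0.1000.
τ(417 nm) = 0.121 × (520/417)⁴ × 2.5180 = 0.121 × 2.4181 × 2.5180 = 0.7367.
T(687)/T(417) = exp(τ_B − τ_A) = exp(0.6367) = 1.8903.

1.89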